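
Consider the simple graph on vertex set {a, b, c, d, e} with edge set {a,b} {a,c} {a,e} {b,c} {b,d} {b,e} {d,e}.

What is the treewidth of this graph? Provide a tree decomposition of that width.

Treewidth 2.
One such decomposition:
Bags: B1 = {a, b, c}  B2 = {a, b, e}  B3 = {b, d, e}
Tree: B1–B2, B2–B3

The largest bag has 3 vertices, giving width 2; this decomposition certifies tw(G) ≤ 2. On the other hand G contains the 3-clique {b, d, e}. A clique must lie in a single bag of any decomposition, so no decomposition can have width below 2. Hence tw(G) = 2 exactly.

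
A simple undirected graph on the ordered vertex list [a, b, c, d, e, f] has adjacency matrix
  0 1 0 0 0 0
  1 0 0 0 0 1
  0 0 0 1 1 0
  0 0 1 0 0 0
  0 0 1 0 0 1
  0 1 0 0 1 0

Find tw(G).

1

A width-1 tree decomposition is:
Bags: B1 = {c, d}  B2 = {c, e}  B3 = {e, f}  B4 = {b, f}  B5 = {a, b}
Tree: B1–B2, B2–B3, B3–B4, B4–B5
Every bag has size at most 2, so the width is 2 − 1 = 1 and tw(G) ≤ 1. Any graph with an edge has treewidth ≥ 1, and G has the edge d–c. The upper and lower bounds meet at 1, so that is the treewidth.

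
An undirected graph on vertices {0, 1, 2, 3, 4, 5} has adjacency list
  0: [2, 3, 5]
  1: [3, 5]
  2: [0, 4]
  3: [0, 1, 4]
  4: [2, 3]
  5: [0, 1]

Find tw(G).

2

A width-2 tree decomposition is:
Bags: B1 = {1, 3, 5}  B2 = {0, 3, 5}  B3 = {0, 3, 4}  B4 = {0, 2, 4}
Tree: B1–B2, B2–B3, B3–B4
Every bag has size at most 3, so the width is 3 − 1 = 2 and tw(G) ≤ 2. For the lower bound, G contains the cycle 1–5–0–3–1, so G is not a forest; only forests have treewidth ≤ 1, hence tw(G) ≥ 2. Hence tw(G) = 2 exactly.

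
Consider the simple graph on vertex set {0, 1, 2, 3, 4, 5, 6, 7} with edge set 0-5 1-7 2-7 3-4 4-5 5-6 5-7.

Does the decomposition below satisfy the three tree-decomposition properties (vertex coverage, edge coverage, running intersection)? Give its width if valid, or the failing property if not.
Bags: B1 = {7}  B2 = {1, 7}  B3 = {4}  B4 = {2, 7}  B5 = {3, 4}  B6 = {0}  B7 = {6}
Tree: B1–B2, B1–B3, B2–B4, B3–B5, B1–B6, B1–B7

No — vertex 5 appears in no bag.

A tree decomposition must satisfy three properties: every vertex lies in some bag; for every edge, both endpoints lie together in some bag; and for every vertex, the bags containing it form a connected subtree. Here vertex 5 appears in no bag, so the decomposition is invalid.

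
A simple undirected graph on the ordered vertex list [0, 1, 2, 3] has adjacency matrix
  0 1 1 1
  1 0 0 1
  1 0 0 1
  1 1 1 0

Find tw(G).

A width-2 tree decomposition is:
Bags: B1 = {0, 1, 3}  B2 = {0, 2, 3}
Tree: B1–B2
Each bag holds 3 vertices, so the decomposition has width 2, which upper-bounds the treewidth. On the other hand G contains the 3-clique {0, 1, 3}. A clique must lie in a single bag of any decomposition, so no decomposition can have width below 2. Hence tw(G) = 2 exactly.

2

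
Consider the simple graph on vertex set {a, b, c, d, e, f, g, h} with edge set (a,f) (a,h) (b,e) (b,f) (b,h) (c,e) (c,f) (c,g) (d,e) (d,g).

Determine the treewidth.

2

A width-2 tree decomposition is:
Bags: B1 = {c, d, g}  B2 = {c, d, e}  B3 = {c, e, f}  B4 = {b, e, f}  B5 = {a, b, f}  B6 = {a, b, h}
Tree: B1–B2, B2–B3, B3–B4, B4–B5, B5–B6
The largest bag has 3 vertices, giving width 2; this decomposition certifies tw(G) ≤ 2. The edges g–d–e–c–g form a cycle, so G is not a tree and its treewidth is at least 2. The upper and lower bounds meet at 2, so that is the treewidth.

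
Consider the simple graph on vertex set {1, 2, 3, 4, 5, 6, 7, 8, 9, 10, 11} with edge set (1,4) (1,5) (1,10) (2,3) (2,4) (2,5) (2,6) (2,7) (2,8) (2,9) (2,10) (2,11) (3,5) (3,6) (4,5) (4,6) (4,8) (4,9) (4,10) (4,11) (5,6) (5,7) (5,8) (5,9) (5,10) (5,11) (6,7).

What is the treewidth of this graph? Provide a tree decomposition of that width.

Treewidth 3.
One such decomposition:
Bags: B1 = {2, 4, 5, 9}  B2 = {2, 4, 5, 6}  B3 = {2, 3, 5, 6}  B4 = {2, 4, 5, 11}  B5 = {2, 5, 6, 7}  B6 = {2, 4, 5, 10}  B7 = {2, 4, 5, 8}  B8 = {1, 4, 5, 10}
Tree: B1–B2, B2–B3, B2–B4, B2–B5, B2–B6, B4–B7, B6–B8

Every bag has size at most 4, so the width is 4 − 1 = 3 and tw(G) ≤ 3. On the other hand G contains the 4-clique {1, 4, 5, 10}. A clique must lie in a single bag of any decomposition, so no decomposition can have width below 3. Combining the bounds, tw(G) = 3.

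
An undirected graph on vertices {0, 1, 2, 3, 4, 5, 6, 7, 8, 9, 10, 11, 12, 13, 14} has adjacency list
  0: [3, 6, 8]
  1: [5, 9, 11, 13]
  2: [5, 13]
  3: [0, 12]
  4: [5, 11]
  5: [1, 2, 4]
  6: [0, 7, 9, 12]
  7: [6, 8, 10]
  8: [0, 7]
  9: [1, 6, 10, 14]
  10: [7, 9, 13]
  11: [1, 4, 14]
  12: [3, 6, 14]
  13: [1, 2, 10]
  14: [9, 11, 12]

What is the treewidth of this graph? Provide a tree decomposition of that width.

Each bag holds 4 vertices, so the decomposition has width 3, which upper-bounds the treewidth. For the lower bound: the 4 vertex sets {0,3,8}, {7}, {6}, {9,10,12,14} are disjoint, each induces a connected subgraph, and every pair is joined by at least one edge of G. Contracting each set to a single vertex therefore yields K_{4} as a minor, and since treewidth is minor-monotone, tw(G) ≥ tw(K_{4}) = 3. Combining the bounds, tw(G) = 3.

Treewidth 3.
One optimal decomposition is:
Bags: B1 = {0, 3, 7, 8}  B2 = {0, 3, 6, 7}  B3 = {3, 6, 7, 12}  B4 = {6, 7, 10, 12}  B5 = {6, 9, 10, 12}  B6 = {9, 10, 12, 14}  B7 = {9, 10, 13, 14}  B8 = {1, 9, 13, 14}  B9 = {1, 11, 13, 14}  B10 = {1, 2, 11, 13}  B11 = {1, 2, 5, 11}  B12 = {2, 4, 5, 11}
Tree: B1–B2, B2–B3, B3–B4, B4–B5, B5–B6, B6–B7, B7–B8, B8–B9, B9–B10, B10–B11, B11–B12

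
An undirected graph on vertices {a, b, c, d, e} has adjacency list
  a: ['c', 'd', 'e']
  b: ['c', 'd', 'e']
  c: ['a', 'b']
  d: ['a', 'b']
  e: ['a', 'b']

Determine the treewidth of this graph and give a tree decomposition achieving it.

Treewidth 2.
One optimal decomposition is:
Bags: B1 = {a, b, d}  B2 = {a, b, e}  B3 = {a, b, c}
Tree: B1–B2, B2–B3

Each bag holds 3 vertices, so the decomposition has width 2, which upper-bounds the treewidth. The edges b–d–a–e–b form a cycle, so G is not a tree and its treewidth is at least 2. Combining the bounds, tw(G) = 2.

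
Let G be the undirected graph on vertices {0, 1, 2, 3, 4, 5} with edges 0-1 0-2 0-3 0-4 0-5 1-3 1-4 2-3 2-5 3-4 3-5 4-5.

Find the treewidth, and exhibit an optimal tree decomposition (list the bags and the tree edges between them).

The largest bag has 4 vertices, giving width 3; this decomposition certifies tw(G) ≤ 3. On the other hand G contains the 4-clique {0, 2, 3, 5}. A clique must lie in a single bag of any decomposition, so no decomposition can have width below 3. The upper and lower bounds meet at 3, so that is the treewidth.

Treewidth 3.
One optimal decomposition is:
Bags: B1 = {0, 3, 4, 5}  B2 = {0, 2, 3, 5}  B3 = {0, 1, 3, 4}
Tree: B1–B2, B1–B3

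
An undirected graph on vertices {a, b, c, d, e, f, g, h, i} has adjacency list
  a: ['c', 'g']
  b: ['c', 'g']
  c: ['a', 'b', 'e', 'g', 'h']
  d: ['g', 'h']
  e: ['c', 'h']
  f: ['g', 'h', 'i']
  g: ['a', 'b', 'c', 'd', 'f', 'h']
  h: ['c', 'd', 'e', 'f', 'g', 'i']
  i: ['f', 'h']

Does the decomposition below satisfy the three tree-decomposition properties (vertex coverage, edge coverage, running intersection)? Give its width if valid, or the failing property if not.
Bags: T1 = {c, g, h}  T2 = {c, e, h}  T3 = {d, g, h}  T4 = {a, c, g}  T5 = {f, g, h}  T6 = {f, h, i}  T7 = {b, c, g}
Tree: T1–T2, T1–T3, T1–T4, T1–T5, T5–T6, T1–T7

Yes; width 2.

Vertex coverage: the bags together contain {a, b, c, d, e, f, g, h, i}, the full vertex set. Edge coverage: each edge of G has both endpoints in at least one bag. Running intersection: for every vertex, the bags containing it form a connected subtree. All three properties hold, so this is a valid tree decomposition of width max|bag| − 1 = 2, and hence tw(G) ≤ 2.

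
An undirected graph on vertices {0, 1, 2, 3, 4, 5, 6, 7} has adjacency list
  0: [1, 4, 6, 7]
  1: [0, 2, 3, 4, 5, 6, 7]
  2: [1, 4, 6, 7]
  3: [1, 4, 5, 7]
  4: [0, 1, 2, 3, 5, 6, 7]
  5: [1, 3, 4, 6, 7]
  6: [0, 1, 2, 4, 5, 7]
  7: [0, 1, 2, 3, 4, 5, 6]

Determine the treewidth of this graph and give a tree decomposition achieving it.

Each bag holds 5 vertices, so the decomposition has width 4, which upper-bounds the treewidth. Conversely, {1, 3, 4, 5, 7} is a clique of size 5, and the vertices of any clique must share a bag in every tree decomposition; so some bag has ≥ 5 vertices and tw(G) ≥ 4. The upper and lower bounds meet at 4, so that is the treewidth.

Treewidth 4.
Bags: B1 = {0, 1, 4, 6, 7}  B2 = {1, 2, 4, 6, 7}  B3 = {1, 4, 5, 6, 7}  B4 = {1, 3, 4, 5, 7}
Tree: B1–B2, B2–B3, B3–B4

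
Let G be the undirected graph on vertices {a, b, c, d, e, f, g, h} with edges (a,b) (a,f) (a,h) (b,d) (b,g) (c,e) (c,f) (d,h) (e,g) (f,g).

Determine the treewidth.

2

A width-2 tree decomposition is:
Bags: B1 = {b, d, h}  B2 = {a, b, h}  B3 = {a, b, g}  B4 = {a, f, g}  B5 = {e, f, g}  B6 = {c, e, f}
Tree: B1–B2, B2–B3, B3–B4, B4–B5, B5–B6
Each bag holds 3 vertices, so the decomposition has width 2, which upper-bounds the treewidth. Since d–h–a–b–d is a cycle in G, G is not acyclic. Forests are exactly the graphs of treewidth ≤ 1, so tw(G) ≥ 2. The upper and lower bounds meet at 2, so that is the treewidth.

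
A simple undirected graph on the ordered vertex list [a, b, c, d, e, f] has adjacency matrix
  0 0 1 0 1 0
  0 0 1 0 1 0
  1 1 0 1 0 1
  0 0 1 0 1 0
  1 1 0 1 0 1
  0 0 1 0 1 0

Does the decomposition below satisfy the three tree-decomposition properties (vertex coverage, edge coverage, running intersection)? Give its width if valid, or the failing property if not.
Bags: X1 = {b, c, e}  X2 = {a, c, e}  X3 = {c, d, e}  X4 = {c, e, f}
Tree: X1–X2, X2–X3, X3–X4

Yes; width 2.

Every vertex of G appears in some bag (union = {a, b, c, d, e, f}); every edge is covered by a bag; and for each vertex v the set of bags containing v is connected in the bag tree. The decomposition is therefore valid. The largest bag has 3 vertices, so the width is 2.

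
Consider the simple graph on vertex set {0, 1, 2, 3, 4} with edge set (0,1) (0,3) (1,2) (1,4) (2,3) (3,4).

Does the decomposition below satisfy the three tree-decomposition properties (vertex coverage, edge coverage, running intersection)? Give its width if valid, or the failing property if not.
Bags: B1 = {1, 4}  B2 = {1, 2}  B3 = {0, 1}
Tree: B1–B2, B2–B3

A tree decomposition must satisfy three properties: every vertex lies in some bag; for every edge, both endpoints lie together in some bag; and for every vertex, the bags containing it form a connected subtree. Here vertex 3 appears in no bag, so the decomposition is invalid.

No — vertex 3 appears in no bag.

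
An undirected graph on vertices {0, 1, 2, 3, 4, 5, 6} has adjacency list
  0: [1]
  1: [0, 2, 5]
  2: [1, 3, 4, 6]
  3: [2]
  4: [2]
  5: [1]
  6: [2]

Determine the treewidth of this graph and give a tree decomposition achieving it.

Treewidth 1.
One optimal decomposition is:
Bags: B1 = {2, 6}  B2 = {2, 4}  B3 = {1, 2}  B4 = {2, 3}  B5 = {0, 1}  B6 = {1, 5}
Tree: B1–B2, B2–B3, B2–B4, B3–B5, B5–B6

Each bag holds 2 vertices, so the decomposition has width 1, which upper-bounds the treewidth. Any graph with an edge has treewidth ≥ 1, and G has the edge 6–2. Combining the bounds, tw(G) = 1.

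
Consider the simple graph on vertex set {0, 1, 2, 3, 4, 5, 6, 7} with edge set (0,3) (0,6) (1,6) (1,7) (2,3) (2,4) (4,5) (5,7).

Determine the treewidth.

A width-2 tree decomposition is:
Bags: B1 = {1, 6, 7}  B2 = {0, 6, 7}  B3 = {0, 3, 7}  B4 = {2, 3, 7}  B5 = {2, 4, 7}  B6 = {4, 5, 7}
Tree: B1–B2, B2–B3, B3–B4, B4–B5, B5–B6
Every bag has size at most 3, so the width is 3 − 1 = 2 and tw(G) ≤ 2. For the lower bound, G contains the cycle 7–1–6–0–3–2–4–5–7, so G is not a forest; only forests have treewidth ≤ 1, hence tw(G) ≥ 2. The upper and lower bounds meet at 2, so that is the treewidth.

2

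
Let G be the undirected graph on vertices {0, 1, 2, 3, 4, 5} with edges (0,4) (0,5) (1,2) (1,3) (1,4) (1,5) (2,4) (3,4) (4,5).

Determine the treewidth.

A width-2 tree decomposition is:
Bags: B1 = {1, 2, 4}  B2 = {1, 3, 4}  B3 = {1, 4, 5}  B4 = {0, 4, 5}
Tree: B1–B2, B1–B3, B3–B4
Each bag holds 3 vertices, so the decomposition has width 2, which upper-bounds the treewidth. For the lower bound, the 3 vertices {0, 4, 5} are pairwise adjacent, and any tree decomposition puts a clique entirely inside one bag — forcing width ≥ 2. The upper and lower bounds meet at 2, so that is the treewidth.

2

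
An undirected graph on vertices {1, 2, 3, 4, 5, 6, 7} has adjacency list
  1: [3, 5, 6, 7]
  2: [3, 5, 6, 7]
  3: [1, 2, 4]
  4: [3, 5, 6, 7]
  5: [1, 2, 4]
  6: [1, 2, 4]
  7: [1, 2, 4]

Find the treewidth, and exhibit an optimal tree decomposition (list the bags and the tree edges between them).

The largest bag has 4 vertices, giving width 3; this decomposition certifies tw(G) ≤ 3. For the lower bound: the 4 vertex sets {1,6}, {4,7}, {2}, {5} are disjoint, each induces a connected subgraph, and every pair is joined by at least one edge of G. Contracting each set to a single vertex therefore yields K_{4} as a minor, and since treewidth is minor-monotone, tw(G) ≥ tw(K_{4}) = 3. Therefore the treewidth is 3.

Treewidth 3.
One optimal decomposition is:
Bags: B1 = {1, 2, 4, 6}  B2 = {1, 2, 4, 7}  B3 = {1, 2, 4, 5}  B4 = {1, 2, 3, 4}
Tree: B1–B2, B2–B3, B3–B4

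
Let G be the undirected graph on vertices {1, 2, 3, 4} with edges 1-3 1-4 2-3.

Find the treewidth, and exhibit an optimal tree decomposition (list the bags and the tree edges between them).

Treewidth 1.
One such decomposition:
Bags: B1 = {2, 3}  B2 = {1, 3}  B3 = {1, 4}
Tree: B1–B2, B2–B3

Each bag holds 2 vertices, so the decomposition has width 1, which upper-bounds the treewidth. Any graph with an edge has treewidth ≥ 1, and G has the edge 3–2. Therefore the treewidth is 1.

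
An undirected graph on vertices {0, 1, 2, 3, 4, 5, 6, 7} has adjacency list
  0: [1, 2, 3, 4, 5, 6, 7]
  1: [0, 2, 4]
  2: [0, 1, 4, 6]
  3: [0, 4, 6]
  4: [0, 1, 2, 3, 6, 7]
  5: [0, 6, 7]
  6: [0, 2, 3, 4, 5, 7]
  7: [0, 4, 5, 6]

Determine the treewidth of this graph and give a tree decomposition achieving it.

Treewidth 3.
One optimal decomposition is:
Bags: B1 = {0, 2, 4, 6}  B2 = {0, 4, 6, 7}  B3 = {0, 1, 2, 4}  B4 = {0, 3, 4, 6}  B5 = {0, 5, 6, 7}
Tree: B1–B2, B1–B3, B2–B4, B2–B5

The largest bag has 4 vertices, giving width 3; this decomposition certifies tw(G) ≤ 3. For the lower bound, the 4 vertices {0, 1, 2, 4} are pairwise adjacent, and any tree decomposition puts a clique entirely inside one bag — forcing width ≥ 3. The upper and lower bounds meet at 3, so that is the treewidth.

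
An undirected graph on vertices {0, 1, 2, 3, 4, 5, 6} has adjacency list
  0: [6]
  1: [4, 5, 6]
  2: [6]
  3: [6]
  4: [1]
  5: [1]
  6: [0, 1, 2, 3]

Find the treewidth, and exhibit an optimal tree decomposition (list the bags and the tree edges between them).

The largest bag has 2 vertices, giving width 1; this decomposition certifies tw(G) ≤ 1. Since G has at least one edge (e.g. 6–0), it is not an edgeless graph, so tw(G) ≥ 1. Combining the bounds, tw(G) = 1.

Treewidth 1.
One such decomposition:
Bags: B1 = {0, 6}  B2 = {1, 6}  B3 = {1, 5}  B4 = {3, 6}  B5 = {1, 4}  B6 = {2, 6}
Tree: B1–B2, B2–B3, B1–B4, B2–B5, B1–B6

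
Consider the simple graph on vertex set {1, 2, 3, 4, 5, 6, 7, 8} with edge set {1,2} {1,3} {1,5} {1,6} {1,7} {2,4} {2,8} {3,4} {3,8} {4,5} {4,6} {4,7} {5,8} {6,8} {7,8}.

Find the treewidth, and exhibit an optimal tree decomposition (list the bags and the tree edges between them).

Each bag holds 4 vertices, so the decomposition has width 3, which upper-bounds the treewidth. For the lower bound: the 4 vertex sets {2,8}, {3,4}, {1}, {7} are disjoint, each induces a connected subgraph, and every pair is joined by at least one edge of G. Contracting each set to a single vertex therefore yields K_{4} as a minor, and since treewidth is minor-monotone, tw(G) ≥ tw(K_{4}) = 3. The upper and lower bounds meet at 3, so that is the treewidth.

Treewidth 3.
Bags: B1 = {1, 2, 4, 8}  B2 = {1, 3, 4, 8}  B3 = {1, 4, 7, 8}  B4 = {1, 4, 5, 8}  B5 = {1, 4, 6, 8}
Tree: B1–B2, B2–B3, B3–B4, B4–B5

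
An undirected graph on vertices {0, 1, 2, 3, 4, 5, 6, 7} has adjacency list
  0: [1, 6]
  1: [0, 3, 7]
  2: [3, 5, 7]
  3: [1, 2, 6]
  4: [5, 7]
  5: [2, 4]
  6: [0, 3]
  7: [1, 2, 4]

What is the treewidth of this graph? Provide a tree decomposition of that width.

Every bag has size at most 3, so the width is 3 − 1 = 2 and tw(G) ≤ 2. For the lower bound, G contains the cycle 0–6–3–1–0, so G is not a forest; only forests have treewidth ≤ 1, hence tw(G) ≥ 2. Hence tw(G) = 2 exactly.

Treewidth 2.
Bags: B1 = {0, 1, 6}  B2 = {1, 3, 6}  B3 = {1, 3, 7}  B4 = {2, 3, 7}  B5 = {2, 4, 7}  B6 = {2, 4, 5}
Tree: B1–B2, B2–B3, B3–B4, B4–B5, B5–B6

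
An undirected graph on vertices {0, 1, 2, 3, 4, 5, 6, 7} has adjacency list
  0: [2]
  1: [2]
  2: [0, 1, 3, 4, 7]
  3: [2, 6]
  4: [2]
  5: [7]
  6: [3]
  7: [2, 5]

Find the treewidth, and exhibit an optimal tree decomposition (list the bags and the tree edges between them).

Each bag holds 2 vertices, so the decomposition has width 1, which upper-bounds the treewidth. G has an edge, so its treewidth is at least 1. Combining the bounds, tw(G) = 1.

Treewidth 1.
One such decomposition:
Bags: B1 = {0, 2}  B2 = {2, 3}  B3 = {2, 4}  B4 = {2, 7}  B5 = {1, 2}  B6 = {3, 6}  B7 = {5, 7}
Tree: B1–B2, B2–B3, B1–B4, B4–B5, B2–B6, B4–B7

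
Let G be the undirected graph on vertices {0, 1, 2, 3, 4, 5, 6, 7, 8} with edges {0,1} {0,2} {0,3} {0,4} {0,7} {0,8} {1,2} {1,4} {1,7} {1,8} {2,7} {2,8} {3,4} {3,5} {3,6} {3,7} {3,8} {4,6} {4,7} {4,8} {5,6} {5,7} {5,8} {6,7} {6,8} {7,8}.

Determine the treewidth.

4

A width-4 tree decomposition is:
Bags: B1 = {3, 4, 6, 7, 8}  B2 = {0, 3, 4, 7, 8}  B3 = {0, 1, 4, 7, 8}  B4 = {0, 1, 2, 7, 8}  B5 = {3, 5, 6, 7, 8}
Tree: B1–B2, B2–B3, B3–B4, B1–B5
Each bag holds 5 vertices, so the decomposition has width 4, which upper-bounds the treewidth. Conversely, {0, 1, 2, 7, 8} is a clique of size 5, and the vertices of any clique must share a bag in every tree decomposition; so some bag has ≥ 5 vertices and tw(G) ≥ 4. Combining the bounds, tw(G) = 4.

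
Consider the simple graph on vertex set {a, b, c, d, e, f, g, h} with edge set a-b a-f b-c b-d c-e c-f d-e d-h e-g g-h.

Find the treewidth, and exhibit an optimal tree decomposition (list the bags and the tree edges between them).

The largest bag has 3 vertices, giving width 2; this decomposition certifies tw(G) ≤ 2. For the lower bound, G contains the cycle g–h–d–e–g, so G is not a forest; only forests have treewidth ≤ 1, hence tw(G) ≥ 2. Hence tw(G) = 2 exactly.

Treewidth 2.
Bags: B1 = {e, g, h}  B2 = {d, e, h}  B3 = {c, d, e}  B4 = {b, c, d}  B5 = {b, c, f}  B6 = {a, b, f}
Tree: B1–B2, B2–B3, B3–B4, B4–B5, B5–B6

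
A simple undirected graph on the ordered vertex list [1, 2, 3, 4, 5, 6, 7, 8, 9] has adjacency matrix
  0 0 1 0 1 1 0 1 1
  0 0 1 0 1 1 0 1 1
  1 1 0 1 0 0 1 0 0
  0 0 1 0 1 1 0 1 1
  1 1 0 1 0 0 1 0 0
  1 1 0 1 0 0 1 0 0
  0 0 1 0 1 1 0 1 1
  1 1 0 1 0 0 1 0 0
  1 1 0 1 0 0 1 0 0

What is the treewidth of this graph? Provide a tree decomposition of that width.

Treewidth 4.
One such decomposition:
Bags: B1 = {1, 2, 4, 7, 8}  B2 = {1, 2, 4, 6, 7}  B3 = {1, 2, 4, 5, 7}  B4 = {1, 2, 3, 4, 7}  B5 = {1, 2, 4, 7, 9}
Tree: B1–B2, B2–B3, B3–B4, B4–B5

The largest bag has 5 vertices, giving width 4; this decomposition certifies tw(G) ≤ 4. For the lower bound: the 5 vertex sets {7,8}, {1,6}, {4,5}, {2}, {3} are disjoint, each induces a connected subgraph, and every pair is joined by at least one edge of G. Contracting each set to a single vertex therefore yields K_{5} as a minor, and since treewidth is minor-monotone, tw(G) ≥ tw(K_{5}) = 4. Hence tw(G) = 4 exactly.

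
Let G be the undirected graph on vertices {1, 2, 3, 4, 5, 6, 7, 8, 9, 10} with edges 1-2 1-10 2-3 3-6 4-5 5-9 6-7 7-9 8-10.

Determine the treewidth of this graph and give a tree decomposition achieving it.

Treewidth 1.
One optimal decomposition is:
Bags: B1 = {8, 10}  B2 = {1, 10}  B3 = {1, 2}  B4 = {2, 3}  B5 = {3, 6}  B6 = {6, 7}  B7 = {7, 9}  B8 = {5, 9}  B9 = {4, 5}
Tree: B1–B2, B2–B3, B3–B4, B4–B5, B5–B6, B6–B7, B7–B8, B8–B9

Every bag has size at most 2, so the width is 2 − 1 = 1 and tw(G) ≤ 1. G has an edge, so its treewidth is at least 1. Hence tw(G) = 1 exactly.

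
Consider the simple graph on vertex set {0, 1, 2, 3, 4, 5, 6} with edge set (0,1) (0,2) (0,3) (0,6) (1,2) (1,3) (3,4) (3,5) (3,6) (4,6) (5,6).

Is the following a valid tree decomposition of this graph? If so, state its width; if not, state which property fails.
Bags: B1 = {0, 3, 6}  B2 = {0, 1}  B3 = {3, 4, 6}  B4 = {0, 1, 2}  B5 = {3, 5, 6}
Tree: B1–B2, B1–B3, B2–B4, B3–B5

A tree decomposition must satisfy three properties: every vertex lies in some bag; for every edge, both endpoints lie together in some bag; and for every vertex, the bags containing it form a connected subtree. Here edge (3,1) lies in no bag, so the decomposition is invalid.

No — edge (3,1) lies in no bag.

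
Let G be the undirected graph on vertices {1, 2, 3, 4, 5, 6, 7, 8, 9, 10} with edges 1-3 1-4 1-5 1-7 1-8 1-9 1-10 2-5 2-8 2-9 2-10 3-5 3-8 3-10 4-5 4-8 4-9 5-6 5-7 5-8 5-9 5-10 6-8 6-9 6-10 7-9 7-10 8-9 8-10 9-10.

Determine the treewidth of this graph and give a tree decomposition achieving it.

Treewidth 4.
One optimal decomposition is:
Bags: B1 = {5, 6, 8, 9, 10}  B2 = {1, 5, 8, 9, 10}  B3 = {1, 4, 5, 8, 9}  B4 = {1, 3, 5, 8, 10}  B5 = {2, 5, 8, 9, 10}  B6 = {1, 5, 7, 9, 10}
Tree: B1–B2, B2–B3, B2–B4, B2–B5, B2–B6

Every bag has size at most 5, so the width is 5 − 1 = 4 and tw(G) ≤ 4. For the lower bound, the 5 vertices {1, 5, 8, 9, 10} are pairwise adjacent, and any tree decomposition puts a clique entirely inside one bag — forcing width ≥ 4. Hence tw(G) = 4 exactly.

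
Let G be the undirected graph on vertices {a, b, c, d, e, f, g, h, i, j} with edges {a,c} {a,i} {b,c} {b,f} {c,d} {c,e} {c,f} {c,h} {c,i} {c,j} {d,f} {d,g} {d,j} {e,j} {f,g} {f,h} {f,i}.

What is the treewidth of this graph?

2

A width-2 tree decomposition is:
Bags: B1 = {a, c, i}  B2 = {c, f, i}  B3 = {c, d, f}  B4 = {d, f, g}  B5 = {b, c, f}  B6 = {c, d, j}  B7 = {c, e, j}  B8 = {c, f, h}
Tree: B1–B2, B2–B3, B3–B4, B2–B5, B3–B6, B6–B7, B3–B8
The largest bag has 3 vertices, giving width 2; this decomposition certifies tw(G) ≤ 2. Conversely, {d, f, g} is a clique of size 3, and the vertices of any clique must share a bag in every tree decomposition; so some bag has ≥ 3 vertices and tw(G) ≥ 2. Hence tw(G) = 2 exactly.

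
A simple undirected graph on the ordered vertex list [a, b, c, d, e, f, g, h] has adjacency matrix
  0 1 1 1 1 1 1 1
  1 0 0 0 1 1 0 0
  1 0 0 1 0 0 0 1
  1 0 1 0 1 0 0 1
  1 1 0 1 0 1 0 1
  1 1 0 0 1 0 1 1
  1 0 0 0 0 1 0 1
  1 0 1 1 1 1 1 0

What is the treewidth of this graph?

A width-3 tree decomposition is:
Bags: B1 = {a, f, g, h}  B2 = {a, e, f, h}  B3 = {a, b, e, f}  B4 = {a, d, e, h}  B5 = {a, c, d, h}
Tree: B1–B2, B2–B3, B2–B4, B4–B5
The largest bag has 4 vertices, giving width 3; this decomposition certifies tw(G) ≤ 3. For the lower bound, the 4 vertices {a, d, e, h} are pairwise adjacent, and any tree decomposition puts a clique entirely inside one bag — forcing width ≥ 3. Combining the bounds, tw(G) = 3.

3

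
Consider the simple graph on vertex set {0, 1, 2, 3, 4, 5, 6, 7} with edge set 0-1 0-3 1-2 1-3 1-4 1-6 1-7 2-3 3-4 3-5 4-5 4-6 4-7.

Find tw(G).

2

A width-2 tree decomposition is:
Bags: B1 = {0, 1, 3}  B2 = {1, 3, 4}  B3 = {1, 4, 7}  B4 = {1, 4, 6}  B5 = {3, 4, 5}  B6 = {1, 2, 3}
Tree: B1–B2, B2–B3, B2–B4, B2–B5, B1–B6
The largest bag has 3 vertices, giving width 2; this decomposition certifies tw(G) ≤ 2. On the other hand G contains the 3-clique {0, 1, 3}. A clique must lie in a single bag of any decomposition, so no decomposition can have width below 2. Hence tw(G) = 2 exactly.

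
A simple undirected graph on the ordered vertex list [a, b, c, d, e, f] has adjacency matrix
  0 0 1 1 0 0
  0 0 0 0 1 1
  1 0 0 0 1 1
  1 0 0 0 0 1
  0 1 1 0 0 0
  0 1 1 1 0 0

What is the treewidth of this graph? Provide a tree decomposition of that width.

Every bag has size at most 3, so the width is 3 − 1 = 2 and tw(G) ≤ 2. Since e–b–f–c–e is a cycle in G, G is not acyclic. Forests are exactly the graphs of treewidth ≤ 1, so tw(G) ≥ 2. Hence tw(G) = 2 exactly.

Treewidth 2.
One optimal decomposition is:
Bags: B1 = {b, c, e}  B2 = {b, c, f}  B3 = {a, c, f}  B4 = {a, d, f}
Tree: B1–B2, B2–B3, B3–B4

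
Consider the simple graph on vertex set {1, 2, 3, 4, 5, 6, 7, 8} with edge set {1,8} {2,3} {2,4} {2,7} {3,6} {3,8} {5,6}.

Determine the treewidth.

A width-1 tree decomposition is:
Bags: B1 = {3, 6}  B2 = {3, 8}  B3 = {5, 6}  B4 = {1, 8}  B5 = {2, 3}  B6 = {2, 7}  B7 = {2, 4}
Tree: B1–B2, B1–B3, B2–B4, B1–B5, B5–B6, B5–B7
Each bag holds 2 vertices, so the decomposition has width 1, which upper-bounds the treewidth. Since G has at least one edge (e.g. 6–3), it is not an edgeless graph, so tw(G) ≥ 1. Combining the bounds, tw(G) = 1.

1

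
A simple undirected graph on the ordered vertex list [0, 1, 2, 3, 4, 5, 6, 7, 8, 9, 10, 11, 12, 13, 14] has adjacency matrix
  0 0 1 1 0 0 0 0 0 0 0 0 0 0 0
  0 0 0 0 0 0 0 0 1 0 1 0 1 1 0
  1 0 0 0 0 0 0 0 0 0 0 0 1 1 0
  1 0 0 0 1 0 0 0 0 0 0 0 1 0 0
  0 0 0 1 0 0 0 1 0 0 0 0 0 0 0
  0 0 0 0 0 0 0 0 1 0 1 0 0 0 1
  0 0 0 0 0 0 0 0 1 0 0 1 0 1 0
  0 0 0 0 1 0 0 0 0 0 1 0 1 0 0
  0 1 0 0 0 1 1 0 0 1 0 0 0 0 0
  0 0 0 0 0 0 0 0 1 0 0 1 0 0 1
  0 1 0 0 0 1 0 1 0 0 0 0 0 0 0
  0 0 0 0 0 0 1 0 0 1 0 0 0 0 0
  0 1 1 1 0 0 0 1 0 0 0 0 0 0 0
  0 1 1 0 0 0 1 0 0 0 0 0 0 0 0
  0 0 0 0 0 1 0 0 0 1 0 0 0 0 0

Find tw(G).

A width-3 tree decomposition is:
Bags: B1 = {5, 9, 11, 14}  B2 = {5, 8, 9, 11}  B3 = {5, 6, 8, 11}  B4 = {5, 6, 8, 10}  B5 = {1, 6, 8, 10}  B6 = {1, 6, 10, 13}  B7 = {1, 7, 10, 13}  B8 = {1, 7, 12, 13}  B9 = {2, 7, 12, 13}  B10 = {2, 4, 7, 12}  B11 = {2, 3, 4, 12}  B12 = {0, 2, 3, 4}
Tree: B1–B2, B2–B3, B3–B4, B4–B5, B5–B6, B6–B7, B7–B8, B8–B9, B9–B10, B10–B11, B11–B12
The largest bag has 4 vertices, giving width 3; this decomposition certifies tw(G) ≤ 3. For the lower bound: the 4 vertex sets {9,11,14}, {5}, {8}, {1,6,10,13} are disjoint, each induces a connected subgraph, and every pair is joined by at least one edge of G. Contracting each set to a single vertex therefore yields K_{4} as a minor, and since treewidth is minor-monotone, tw(G) ≥ tw(K_{4}) = 3. Combining the bounds, tw(G) = 3.

3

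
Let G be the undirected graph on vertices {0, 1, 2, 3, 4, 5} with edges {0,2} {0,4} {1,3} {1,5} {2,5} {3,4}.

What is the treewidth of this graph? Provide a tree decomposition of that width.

Every bag has size at most 3, so the width is 3 − 1 = 2 and tw(G) ≤ 2. Since 0–4–3–1–5–2–0 is a cycle in G, G is not acyclic. Forests are exactly the graphs of treewidth ≤ 1, so tw(G) ≥ 2. Hence tw(G) = 2 exactly.

Treewidth 2.
One optimal decomposition is:
Bags: B1 = {0, 3, 4}  B2 = {0, 1, 3}  B3 = {0, 1, 5}  B4 = {0, 2, 5}
Tree: B1–B2, B2–B3, B3–B4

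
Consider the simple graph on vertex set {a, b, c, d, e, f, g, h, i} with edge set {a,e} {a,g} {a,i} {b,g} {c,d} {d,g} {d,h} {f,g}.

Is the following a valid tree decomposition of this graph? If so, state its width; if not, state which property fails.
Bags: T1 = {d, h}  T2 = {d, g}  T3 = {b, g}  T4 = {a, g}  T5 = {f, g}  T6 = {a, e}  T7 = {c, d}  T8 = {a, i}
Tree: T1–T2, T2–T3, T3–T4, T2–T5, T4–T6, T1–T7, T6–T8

Yes; width 1.

Every vertex of G appears in some bag (union = {a, b, c, d, e, f, g, h, i}); every edge is covered by a bag; and for each vertex v the set of bags containing v is connected in the bag tree. The decomposition is therefore valid. The largest bag has 2 vertices, so the width is 1.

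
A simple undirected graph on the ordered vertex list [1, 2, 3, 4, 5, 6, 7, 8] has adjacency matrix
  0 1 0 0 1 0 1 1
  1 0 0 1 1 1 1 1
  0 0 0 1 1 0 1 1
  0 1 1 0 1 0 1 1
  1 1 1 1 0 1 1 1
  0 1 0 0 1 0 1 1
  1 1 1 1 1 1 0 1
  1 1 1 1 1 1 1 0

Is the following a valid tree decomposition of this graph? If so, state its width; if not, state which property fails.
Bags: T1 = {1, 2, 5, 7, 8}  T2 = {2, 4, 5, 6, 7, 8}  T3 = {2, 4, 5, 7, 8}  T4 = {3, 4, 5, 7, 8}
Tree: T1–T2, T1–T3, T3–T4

A tree decomposition must satisfy three properties: every vertex lies in some bag; for every edge, both endpoints lie together in some bag; and for every vertex, the bags containing it form a connected subtree. Here bags containing vertex 4 are not connected in the tree, so the decomposition is invalid.

No — bags containing vertex 4 are not connected in the tree.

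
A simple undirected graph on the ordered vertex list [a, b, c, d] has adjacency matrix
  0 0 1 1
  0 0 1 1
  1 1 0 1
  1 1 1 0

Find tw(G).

2

A width-2 tree decomposition is:
Bags: B1 = {b, c, d}  B2 = {a, c, d}
Tree: B1–B2
Each bag holds 3 vertices, so the decomposition has width 2, which upper-bounds the treewidth. Conversely, {a, c, d} is a clique of size 3, and the vertices of any clique must share a bag in every tree decomposition; so some bag has ≥ 3 vertices and tw(G) ≥ 2. Hence tw(G) = 2 exactly.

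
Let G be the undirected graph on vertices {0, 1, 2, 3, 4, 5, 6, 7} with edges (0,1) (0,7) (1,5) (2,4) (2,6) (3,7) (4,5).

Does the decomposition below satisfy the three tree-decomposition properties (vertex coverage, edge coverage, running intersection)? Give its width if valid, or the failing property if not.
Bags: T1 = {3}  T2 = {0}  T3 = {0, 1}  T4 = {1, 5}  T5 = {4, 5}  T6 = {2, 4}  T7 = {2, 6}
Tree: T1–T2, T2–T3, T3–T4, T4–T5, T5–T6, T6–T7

No — vertex 7 appears in no bag.

A tree decomposition must satisfy three properties: every vertex lies in some bag; for every edge, both endpoints lie together in some bag; and for every vertex, the bags containing it form a connected subtree. Here vertex 7 appears in no bag, so the decomposition is invalid.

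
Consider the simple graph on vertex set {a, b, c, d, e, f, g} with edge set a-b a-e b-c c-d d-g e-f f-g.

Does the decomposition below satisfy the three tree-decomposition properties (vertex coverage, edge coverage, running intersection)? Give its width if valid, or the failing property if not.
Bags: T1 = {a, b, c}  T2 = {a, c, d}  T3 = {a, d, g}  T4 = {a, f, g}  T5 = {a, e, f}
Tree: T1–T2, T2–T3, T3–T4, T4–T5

Yes; width 2.

Checking the three conditions: (i) the bags cover all of {a, b, c, d, e, f, g}; (ii) for each edge, some bag contains both endpoints; (iii) the bags containing any fixed vertex form a subtree. All hold, so the decomposition is valid with width 3 − 1 = 2.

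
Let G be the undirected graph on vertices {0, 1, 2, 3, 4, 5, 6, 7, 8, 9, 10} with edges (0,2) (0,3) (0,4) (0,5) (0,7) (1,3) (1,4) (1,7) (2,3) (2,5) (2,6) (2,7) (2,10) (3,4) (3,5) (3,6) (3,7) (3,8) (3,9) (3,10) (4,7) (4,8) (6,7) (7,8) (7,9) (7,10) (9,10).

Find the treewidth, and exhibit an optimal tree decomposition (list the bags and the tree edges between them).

The largest bag has 4 vertices, giving width 3; this decomposition certifies tw(G) ≤ 3. On the other hand G contains the 4-clique {0, 2, 3, 5}. A clique must lie in a single bag of any decomposition, so no decomposition can have width below 3. Therefore the treewidth is 3.

Treewidth 3.
One such decomposition:
Bags: B1 = {0, 2, 3, 7}  B2 = {2, 3, 7, 10}  B3 = {0, 2, 3, 5}  B4 = {2, 3, 6, 7}  B5 = {0, 3, 4, 7}  B6 = {3, 4, 7, 8}  B7 = {3, 7, 9, 10}  B8 = {1, 3, 4, 7}
Tree: B1–B2, B1–B3, B2–B4, B1–B5, B5–B6, B2–B7, B5–B8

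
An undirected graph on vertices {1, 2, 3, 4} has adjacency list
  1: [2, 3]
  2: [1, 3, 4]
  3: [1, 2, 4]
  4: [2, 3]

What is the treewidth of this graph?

2

A width-2 tree decomposition is:
Bags: B1 = {2, 3, 4}  B2 = {1, 2, 3}
Tree: B1–B2
Each bag holds 3 vertices, so the decomposition has width 2, which upper-bounds the treewidth. For the lower bound, the 3 vertices {1, 2, 3} are pairwise adjacent, and any tree decomposition puts a clique entirely inside one bag — forcing width ≥ 2. Hence tw(G) = 2 exactly.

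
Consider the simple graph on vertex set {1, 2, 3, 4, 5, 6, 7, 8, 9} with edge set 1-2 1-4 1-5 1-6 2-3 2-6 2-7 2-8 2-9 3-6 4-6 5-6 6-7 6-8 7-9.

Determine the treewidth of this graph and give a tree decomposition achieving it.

Treewidth 2.
One such decomposition:
Bags: B1 = {2, 6, 8}  B2 = {2, 6, 7}  B3 = {2, 3, 6}  B4 = {2, 7, 9}  B5 = {1, 2, 6}  B6 = {1, 5, 6}  B7 = {1, 4, 6}
Tree: B1–B2, B2–B3, B2–B4, B3–B5, B5–B6, B5–B7

Every bag has size at most 3, so the width is 3 − 1 = 2 and tw(G) ≤ 2. For the lower bound, the 3 vertices {2, 7, 9} are pairwise adjacent, and any tree decomposition puts a clique entirely inside one bag — forcing width ≥ 2. Hence tw(G) = 2 exactly.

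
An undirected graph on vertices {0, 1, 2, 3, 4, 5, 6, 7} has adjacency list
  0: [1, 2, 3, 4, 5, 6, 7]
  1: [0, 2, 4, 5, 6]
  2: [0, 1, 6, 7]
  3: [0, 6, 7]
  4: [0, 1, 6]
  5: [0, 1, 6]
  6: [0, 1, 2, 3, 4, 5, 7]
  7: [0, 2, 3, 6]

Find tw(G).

3

A width-3 tree decomposition is:
Bags: B1 = {0, 1, 5, 6}  B2 = {0, 1, 2, 6}  B3 = {0, 2, 6, 7}  B4 = {0, 3, 6, 7}  B5 = {0, 1, 4, 6}
Tree: B1–B2, B2–B3, B3–B4, B2–B5
The largest bag has 4 vertices, giving width 3; this decomposition certifies tw(G) ≤ 3. On the other hand G contains the 4-clique {0, 1, 2, 6}. A clique must lie in a single bag of any decomposition, so no decomposition can have width below 3. The upper and lower bounds meet at 3, so that is the treewidth.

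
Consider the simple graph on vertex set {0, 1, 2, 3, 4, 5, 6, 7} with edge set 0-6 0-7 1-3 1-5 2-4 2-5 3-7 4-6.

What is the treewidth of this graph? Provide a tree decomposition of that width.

Treewidth 2.
Bags: B1 = {2, 4, 6}  B2 = {2, 5, 6}  B3 = {1, 5, 6}  B4 = {1, 3, 6}  B5 = {3, 6, 7}  B6 = {0, 6, 7}
Tree: B1–B2, B2–B3, B3–B4, B4–B5, B5–B6

Each bag holds 3 vertices, so the decomposition has width 2, which upper-bounds the treewidth. The edges 6–4–2–5–1–3–7–0–6 form a cycle, so G is not a tree and its treewidth is at least 2. Hence tw(G) = 2 exactly.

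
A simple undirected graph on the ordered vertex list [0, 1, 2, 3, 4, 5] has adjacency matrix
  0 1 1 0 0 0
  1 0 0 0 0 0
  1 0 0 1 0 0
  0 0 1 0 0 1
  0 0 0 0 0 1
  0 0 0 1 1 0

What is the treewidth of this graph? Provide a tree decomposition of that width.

Treewidth 1.
Bags: B1 = {4, 5}  B2 = {3, 5}  B3 = {2, 3}  B4 = {0, 2}  B5 = {0, 1}
Tree: B1–B2, B2–B3, B3–B4, B4–B5

Each bag holds 2 vertices, so the decomposition has width 1, which upper-bounds the treewidth. Since G has at least one edge (e.g. 4–5), it is not an edgeless graph, so tw(G) ≥ 1. Combining the bounds, tw(G) = 1.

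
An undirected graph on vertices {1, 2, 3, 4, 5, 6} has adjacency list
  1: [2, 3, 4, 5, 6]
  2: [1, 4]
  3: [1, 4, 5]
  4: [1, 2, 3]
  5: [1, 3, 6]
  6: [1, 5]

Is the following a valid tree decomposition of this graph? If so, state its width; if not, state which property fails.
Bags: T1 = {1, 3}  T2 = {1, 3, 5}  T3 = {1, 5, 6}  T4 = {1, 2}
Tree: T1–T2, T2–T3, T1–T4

No — vertex 4 appears in no bag.

A tree decomposition must satisfy three properties: every vertex lies in some bag; for every edge, both endpoints lie together in some bag; and for every vertex, the bags containing it form a connected subtree. Here vertex 4 appears in no bag, so the decomposition is invalid.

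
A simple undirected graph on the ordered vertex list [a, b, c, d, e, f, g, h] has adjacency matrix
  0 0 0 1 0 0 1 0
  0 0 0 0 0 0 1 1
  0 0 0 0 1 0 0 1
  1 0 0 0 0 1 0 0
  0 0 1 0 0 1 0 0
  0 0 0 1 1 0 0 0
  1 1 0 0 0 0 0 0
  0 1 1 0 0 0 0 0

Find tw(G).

A width-2 tree decomposition is:
Bags: B1 = {b, c, h}  B2 = {b, c, g}  B3 = {a, c, g}  B4 = {a, c, d}  B5 = {c, d, f}  B6 = {c, e, f}
Tree: B1–B2, B2–B3, B3–B4, B4–B5, B5–B6
Each bag holds 3 vertices, so the decomposition has width 2, which upper-bounds the treewidth. For the lower bound, G contains the cycle c–h–b–g–a–d–f–e–c, so G is not a forest; only forests have treewidth ≤ 1, hence tw(G) ≥ 2. Hence tw(G) = 2 exactly.

2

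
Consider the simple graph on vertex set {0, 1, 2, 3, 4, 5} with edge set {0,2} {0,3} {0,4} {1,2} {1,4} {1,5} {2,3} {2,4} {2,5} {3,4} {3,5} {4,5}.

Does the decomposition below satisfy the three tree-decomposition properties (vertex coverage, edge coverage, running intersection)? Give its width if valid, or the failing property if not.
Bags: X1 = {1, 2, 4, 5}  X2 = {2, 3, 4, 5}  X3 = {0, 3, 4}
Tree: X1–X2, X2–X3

A tree decomposition must satisfy three properties: every vertex lies in some bag; for every edge, both endpoints lie together in some bag; and for every vertex, the bags containing it form a connected subtree. Here edge (2,0) lies in no bag, so the decomposition is invalid.

No — edge (2,0) lies in no bag.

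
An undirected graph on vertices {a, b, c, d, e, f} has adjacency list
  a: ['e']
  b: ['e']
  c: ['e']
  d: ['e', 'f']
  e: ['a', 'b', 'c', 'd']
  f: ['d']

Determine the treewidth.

A width-1 tree decomposition is:
Bags: B1 = {a, e}  B2 = {d, e}  B3 = {b, e}  B4 = {d, f}  B5 = {c, e}
Tree: B1–B2, B1–B3, B2–B4, B1–B5
Every bag has size at most 2, so the width is 2 − 1 = 1 and tw(G) ≤ 1. Since G has at least one edge (e.g. e–a), it is not an edgeless graph, so tw(G) ≥ 1. The upper and lower bounds meet at 1, so that is the treewidth.

1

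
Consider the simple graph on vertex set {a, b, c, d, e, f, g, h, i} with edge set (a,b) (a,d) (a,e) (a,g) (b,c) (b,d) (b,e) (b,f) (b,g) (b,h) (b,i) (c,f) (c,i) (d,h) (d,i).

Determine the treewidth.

2

A width-2 tree decomposition is:
Bags: B1 = {a, b, g}  B2 = {a, b, d}  B3 = {b, d, i}  B4 = {b, c, i}  B5 = {a, b, e}  B6 = {b, c, f}  B7 = {b, d, h}
Tree: B1–B2, B2–B3, B3–B4, B1–B5, B4–B6, B3–B7
The largest bag has 3 vertices, giving width 2; this decomposition certifies tw(G) ≤ 2. On the other hand G contains the 3-clique {b, d, h}. A clique must lie in a single bag of any decomposition, so no decomposition can have width below 2. The upper and lower bounds meet at 2, so that is the treewidth.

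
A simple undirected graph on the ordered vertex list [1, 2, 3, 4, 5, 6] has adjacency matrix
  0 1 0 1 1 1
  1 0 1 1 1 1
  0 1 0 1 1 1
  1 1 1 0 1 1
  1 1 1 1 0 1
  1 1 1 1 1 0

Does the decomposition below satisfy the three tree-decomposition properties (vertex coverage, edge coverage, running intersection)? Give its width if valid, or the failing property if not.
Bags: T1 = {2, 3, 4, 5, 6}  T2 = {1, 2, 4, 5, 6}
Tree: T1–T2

Yes; width 4.

Every vertex of G appears in some bag (union = {1, 2, 3, 4, 5, 6}); every edge is covered by a bag; and for each vertex v the set of bags containing v is connected in the bag tree. The decomposition is therefore valid. The largest bag has 5 vertices, so the width is 4.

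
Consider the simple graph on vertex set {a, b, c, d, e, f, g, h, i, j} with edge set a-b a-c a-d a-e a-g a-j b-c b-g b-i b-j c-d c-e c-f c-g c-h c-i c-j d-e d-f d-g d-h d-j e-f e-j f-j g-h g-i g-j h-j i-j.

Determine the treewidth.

4

A width-4 tree decomposition is:
Bags: B1 = {a, c, d, e, j}  B2 = {a, c, d, g, j}  B3 = {c, d, g, h, j}  B4 = {a, b, c, g, j}  B5 = {b, c, g, i, j}  B6 = {c, d, e, f, j}
Tree: B1–B2, B2–B3, B2–B4, B4–B5, B1–B6
Each bag holds 5 vertices, so the decomposition has width 4, which upper-bounds the treewidth. On the other hand G contains the 5-clique {c, d, g, h, j}. A clique must lie in a single bag of any decomposition, so no decomposition can have width below 4. Therefore the treewidth is 4.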